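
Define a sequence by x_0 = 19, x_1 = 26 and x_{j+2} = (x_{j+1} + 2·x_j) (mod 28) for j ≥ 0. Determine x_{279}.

4

We have x_0 = 19,  x_1 = 26,  x_2 = 8,  x_3 = 4,  x_4 = 20,  x_5 = 0,  x_6 = 12,  x_7 = 12,  x_8 = 8,  x_9 = 4.
Since (x_8, x_9) = (x_2, x_3) = (8, 4) (two consecutive terms determine the rest), the sequence is eventually periodic: after a pre-period of length 2 it cycles with period 6.
For j ≥ 2, x_j depends only on (j - 2) mod 6. (279 - 2) mod 6 = 1, so x_{279} = x_3 = 4.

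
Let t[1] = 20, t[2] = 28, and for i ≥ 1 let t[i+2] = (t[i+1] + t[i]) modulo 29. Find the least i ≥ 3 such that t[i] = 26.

6

Computing terms: t[1] = 20, t[2] = 28, t[3] = 19, t[4] = 18, t[5] = 8, t[6] = 26, t[7] = 5, t[8] = 2, t[9] = 7, t[10] = 9, t[11] = 16, t[12] = 25, t[13] = 12, t[14] = 8, t[15] = 20, t[16] = 28.
The sequence repeats with period 14.
The value 26 first appears (with i ≥ 3) at t[6].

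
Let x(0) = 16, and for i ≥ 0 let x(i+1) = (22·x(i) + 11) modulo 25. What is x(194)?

Listing terms: x(0) = 16,  x(1) = 13,  x(2) = 22,  x(3) = 20,  x(4) = 1,  x(5) = 8,  x(6) = 12,  x(7) = 0,  x(8) = 11,  x(9) = 3,  x(10) = 2,  x(11) = 5,  x(12) = 21,  x(13) = 23,  x(14) = 17,  x(15) = 10,  x(16) = 6,  x(17) = 18,  x(18) = 7,  x(19) = 15,  x(20) = 16.
Since x(20) = x(0) = 16, the sequence is periodic with period 20.
So x(194) = x(0 + ((194-0) mod 20)) = x(14) = 17.

17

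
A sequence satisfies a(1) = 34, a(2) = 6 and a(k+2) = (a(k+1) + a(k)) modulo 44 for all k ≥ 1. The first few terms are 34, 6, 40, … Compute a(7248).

20

Computing terms: a(1) = 34, a(2) = 6, a(3) = 40, a(4) = 2, a(5) = 42, a(6) = 0, a(7) = 42, a(8) = 42, a(9) = 40, a(10) = 38, a(11) = 34, a(12) = 28, a(13) = 18, a(14) = 2, a(15) = 20, a(16) = 22, a(17) = 42, a(18) = 20, a(19) = 18, a(20) = 38, a(21) = 12, a(22) = 6, a(23) = 18, a(24) = 24, a(25) = 42, a(26) = 22, a(27) = 20, a(28) = 42, a(29) = 18, a(30) = 16, a(31) = 34, a(32) = 6.
Since (a(31), a(32)) = (a(1), a(2)) = (34, 6) (two consecutive terms determine the rest), the sequence is periodic with period 30.
So a(7248) = a(1 + ((7248-1) mod 30)) = a(18) = 20.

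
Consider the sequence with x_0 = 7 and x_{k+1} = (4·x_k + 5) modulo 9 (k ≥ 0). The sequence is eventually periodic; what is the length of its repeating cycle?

x_0 = 7, x_1 = 6, x_2 = 2, x_3 = 4, x_4 = 3, x_5 = 8, x_6 = 1, x_7 = 0, x_8 = 5, x_9 = 7.
Since x_9 = x_0 = 7, the sequence is periodic with period 9.

9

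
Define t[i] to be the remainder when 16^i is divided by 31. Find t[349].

2

Listing terms: t[0] = 1; t[1] = 16; t[2] = 8; t[3] = 4; t[4] = 2; t[5] = 1.
Since t[5] = t[0] = 1, the sequence is periodic with period 5.
(349 - 0) mod 5 = 4, so t[349] = t[4] = 2.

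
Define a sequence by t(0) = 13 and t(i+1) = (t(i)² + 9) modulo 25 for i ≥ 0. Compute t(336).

We have t(0) = 13,  t(1) = 3,  t(2) = 18,  t(3) = 8,  t(4) = 23,  t(5) = 13.
The sequence repeats with period 5.
(336 - 0) mod 5 = 1, so t(336) = t(1) = 3.

3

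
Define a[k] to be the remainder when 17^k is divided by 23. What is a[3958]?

We have a[1] = 17, a[2] = 13, a[3] = 14, a[4] = 8, a[5] = 21, a[6] = 12, a[7] = 20, a[8] = 18, a[9] = 7, a[10] = 4, a[11] = 22, a[12] = 6, a[13] = 10, a[14] = 9, a[15] = 15, a[16] = 2, a[17] = 11, a[18] = 3, a[19] = 5, a[20] = 16, a[21] = 19, a[22] = 1, a[23] = 17.
The sequence repeats with period 22.
(3958 - 1) mod 22 = 19, so a[3958] = a[20] = 16.

16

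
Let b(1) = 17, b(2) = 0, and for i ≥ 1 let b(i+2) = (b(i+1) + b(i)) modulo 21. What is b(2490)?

Computing terms: b(1) = 17,  b(2) = 0,  b(3) = 17,  b(4) = 17,  b(5) = 13,  b(6) = 9,  b(7) = 1,  b(8) = 10,  b(9) = 11,  b(10) = 0,  b(11) = 11,  b(12) = 11,  b(13) = 1,  b(14) = 12,  b(15) = 13,  b(16) = 4,  b(17) = 17,  b(18) = 0.
The sequence repeats with period 16.
(2490 - 1) mod 16 = 9, so b(2490) = b(10) = 0.

0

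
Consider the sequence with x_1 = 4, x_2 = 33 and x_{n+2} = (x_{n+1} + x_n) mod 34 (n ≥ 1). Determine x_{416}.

1

Computing terms: x_1 = 4; x_2 = 33; x_3 = 3; x_4 = 2; x_5 = 5; x_6 = 7; x_7 = 12; x_8 = 19; x_9 = 31; x_{10} = 16; x_{11} = 13; x_{12} = 29; x_{13} = 8; x_{14} = 3; x_{15} = 11; x_{16} = 14; x_{17} = 25; x_{18} = 5; x_{19} = 30; x_{20} = 1; x_{21} = 31; x_{22} = 32; x_{23} = 29; x_{24} = 27; x_{25} = 22; x_{26} = 15; x_{27} = 3; x_{28} = 18; x_{29} = 21; x_{30} = 5; x_{31} = 26; x_{32} = 31; x_{33} = 23; x_{34} = 20; x_{35} = 9; x_{36} = 29; x_{37} = 4; x_{38} = 33.
Since (x_{37}, x_{38}) = (x_1, x_2) = (4, 33) (two consecutive terms determine the rest), the sequence is periodic with period 36.
(416 - 1) mod 36 = 19, so x_{416} = x_{20} = 1.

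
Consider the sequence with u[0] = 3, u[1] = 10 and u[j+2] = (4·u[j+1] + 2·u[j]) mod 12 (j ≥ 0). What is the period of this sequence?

We have u[0] = 3, u[1] = 10, u[2] = 10, u[3] = 0, u[4] = 8, u[5] = 8, u[6] = 0, u[7] = 4, u[8] = 4, u[9] = 0, u[10] = 8.
Since (u[9], u[10]) = (u[3], u[4]) = (0, 8) (two consecutive terms determine the rest), the sequence is eventually periodic: after a pre-period of length 3 it cycles with period 6.

6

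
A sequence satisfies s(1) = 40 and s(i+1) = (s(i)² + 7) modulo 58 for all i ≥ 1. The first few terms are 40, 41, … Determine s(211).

40

Listing terms: s(1) = 40, s(2) = 41, s(3) = 6, s(4) = 43, s(5) = 0, s(6) = 7, s(7) = 56, s(8) = 11, s(9) = 12, s(10) = 35, s(11) = 14, s(12) = 29, s(13) = 36, s(14) = 27, s(15) = 40.
Since s(15) = s(1) = 40, the sequence is periodic with period 14.
So s(211) = s(1 + ((211-1) mod 14)) = s(1) = 40.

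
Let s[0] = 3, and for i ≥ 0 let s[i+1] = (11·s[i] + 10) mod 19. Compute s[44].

8

s[0] = 3,  s[1] = 5,  s[2] = 8,  s[3] = 3.
Since s[3] = s[0] = 3, the sequence is periodic with period 3.
(44 - 0) mod 3 = 2, so s[44] = s[2] = 8.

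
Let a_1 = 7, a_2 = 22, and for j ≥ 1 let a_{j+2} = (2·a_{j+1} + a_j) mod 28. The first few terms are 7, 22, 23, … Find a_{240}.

8

Listing terms: a_1 = 7, a_2 = 22, a_3 = 23, a_4 = 12, a_5 = 19, a_6 = 22, a_7 = 7, a_8 = 8, a_9 = 23, a_{10} = 26, a_{11} = 19, a_{12} = 8, a_{13} = 7, a_{14} = 22.
Since (a_{13}, a_{14}) = (a_1, a_2) = (7, 22) (two consecutive terms determine the rest), the sequence is periodic with period 12.
(240 - 1) mod 12 = 11, so a_{240} = a_{12} = 8.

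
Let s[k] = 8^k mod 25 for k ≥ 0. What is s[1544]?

Computing terms: s[0] = 1,  s[1] = 8,  s[2] = 14,  s[3] = 12,  s[4] = 21,  s[5] = 18,  s[6] = 19,  s[7] = 2,  s[8] = 16,  s[9] = 3,  s[10] = 24,  s[11] = 17,  s[12] = 11,  s[13] = 13,  s[14] = 4,  s[15] = 7,  s[16] = 6,  s[17] = 23,  s[18] = 9,  s[19] = 22,  s[20] = 1.
The sequence repeats with period 20.
So s[1544] = s[0 + ((1544-0) mod 20)] = s[4] = 21.

21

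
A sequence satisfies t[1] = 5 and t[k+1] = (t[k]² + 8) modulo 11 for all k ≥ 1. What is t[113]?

0

Computing terms: t[1] = 5,  t[2] = 0,  t[3] = 8,  t[4] = 6,  t[5] = 0.
Since t[5] = t[2] = 0, the sequence is eventually periodic: after a pre-period of length 1 it cycles with period 3.
For k ≥ 2, t[k] depends only on (k - 2) mod 3. (113 - 2) mod 3 = 0, so t[113] = t[2] = 0.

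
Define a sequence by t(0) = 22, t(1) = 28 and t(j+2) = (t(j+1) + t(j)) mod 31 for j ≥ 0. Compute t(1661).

13

Listing terms: t(0) = 22; t(1) = 28; t(2) = 19; t(3) = 16; t(4) = 4; t(5) = 20; t(6) = 24; t(7) = 13; t(8) = 6; t(9) = 19; t(10) = 25; t(11) = 13; t(12) = 7; t(13) = 20; t(14) = 27; t(15) = 16; t(16) = 12; t(17) = 28; t(18) = 9; t(19) = 6; t(20) = 15; t(21) = 21; t(22) = 5; t(23) = 26; t(24) = 0; t(25) = 26; t(26) = 26; t(27) = 21; t(28) = 16; t(29) = 6; t(30) = 22; t(31) = 28.
The sequence repeats with period 30.
(1661 - 0) mod 30 = 11, so t(1661) = t(11) = 13.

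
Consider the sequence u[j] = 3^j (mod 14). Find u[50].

9

We have u[1] = 3,  u[2] = 9,  u[3] = 13,  u[4] = 11,  u[5] = 5,  u[6] = 1,  u[7] = 3.
The sequence repeats with period 6.
(50 - 1) mod 6 = 1, so u[50] = u[2] = 9.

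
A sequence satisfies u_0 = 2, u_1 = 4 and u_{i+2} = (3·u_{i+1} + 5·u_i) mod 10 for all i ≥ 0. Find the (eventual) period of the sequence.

4

Listing terms: u_0 = 2, u_1 = 4, u_2 = 2, u_3 = 6, u_4 = 8, u_5 = 4, u_6 = 2.
Since (u_5, u_6) = (u_1, u_2) = (4, 2) (two consecutive terms determine the rest), the sequence is eventually periodic: after a pre-period of length 1 it cycles with period 4.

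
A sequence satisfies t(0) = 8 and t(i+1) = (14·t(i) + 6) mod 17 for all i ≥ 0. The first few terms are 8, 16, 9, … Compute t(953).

t(0) = 8, t(1) = 16, t(2) = 9, t(3) = 13, t(4) = 1, t(5) = 3, t(6) = 14, t(7) = 15, t(8) = 12, t(9) = 4, t(10) = 11, t(11) = 7, t(12) = 2, t(13) = 0, t(14) = 6, t(15) = 5, t(16) = 8.
Since t(16) = t(0) = 8, the sequence is periodic with period 16.
So t(953) = t(0 + ((953-0) mod 16)) = t(9) = 4.

4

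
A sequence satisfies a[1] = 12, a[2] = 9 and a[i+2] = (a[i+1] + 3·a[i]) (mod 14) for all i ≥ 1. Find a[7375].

a[1] = 12,  a[2] = 9,  a[3] = 3,  a[4] = 2,  a[5] = 11,  a[6] = 3,  a[7] = 8,  a[8] = 3,  a[9] = 13,  a[10] = 8,  a[11] = 5,  a[12] = 1,  a[13] = 2,  a[14] = 5,  a[15] = 11,  a[16] = 12,  a[17] = 3,  a[18] = 11,  a[19] = 6,  a[20] = 11,  a[21] = 1,  a[22] = 6,  a[23] = 9,  a[24] = 13,  a[25] = 12,  a[26] = 9.
Since (a[25], a[26]) = (a[1], a[2]) = (12, 9) (two consecutive terms determine the rest), the sequence is periodic with period 24.
(7375 - 1) mod 24 = 6, so a[7375] = a[7] = 8.

8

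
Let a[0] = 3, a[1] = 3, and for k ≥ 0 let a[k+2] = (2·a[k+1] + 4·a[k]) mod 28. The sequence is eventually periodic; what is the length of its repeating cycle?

48

We have a[0] = 3, a[1] = 3, a[2] = 18, a[3] = 20, a[4] = 0, a[5] = 24, a[6] = 20, a[7] = 24, a[8] = 16, a[9] = 16, a[10] = 12, a[11] = 4, a[12] = 0, a[13] = 16, a[14] = 4, a[15] = 16, a[16] = 20, a[17] = 20, a[18] = 8, a[19] = 12, a[20] = 0, a[21] = 20, a[22] = 12, a[23] = 20, a[24] = 4, a[25] = 4, a[26] = 24, a[27] = 8, a[28] = 0, a[29] = 4, a[30] = 8, a[31] = 4, a[32] = 12, a[33] = 12, a[34] = 16, a[35] = 24, a[36] = 0, a[37] = 12, a[38] = 24, a[39] = 12, a[40] = 8, a[41] = 8, a[42] = 20, a[43] = 16, a[44] = 0, a[45] = 8, a[46] = 16, a[47] = 8, a[48] = 24, a[49] = 24, a[50] = 4, a[51] = 20, a[52] = 0.
Since (a[51], a[52]) = (a[3], a[4]) = (20, 0) (two consecutive terms determine the rest), the sequence is eventually periodic: after a pre-period of length 3 it cycles with period 48.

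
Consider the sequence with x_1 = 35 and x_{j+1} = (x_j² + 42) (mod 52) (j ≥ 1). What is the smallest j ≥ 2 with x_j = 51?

x_1 = 35, x_2 = 19, x_3 = 39, x_4 = 3, x_5 = 51, x_6 = 43, x_7 = 19.
Since x_7 = x_2 = 19, the sequence is eventually periodic: after a pre-period of length 1 it cycles with period 5.
The value 51 first appears (with j ≥ 2) at x_5.

5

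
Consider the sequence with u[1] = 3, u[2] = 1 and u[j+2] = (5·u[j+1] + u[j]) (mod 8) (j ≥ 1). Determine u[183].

We have u[1] = 3; u[2] = 1; u[3] = 0; u[4] = 1; u[5] = 5; u[6] = 2; u[7] = 7; u[8] = 5; u[9] = 0; u[10] = 5; u[11] = 1; u[12] = 2; u[13] = 3; u[14] = 1.
Since (u[13], u[14]) = (u[1], u[2]) = (3, 1) (two consecutive terms determine the rest), the sequence is periodic with period 12.
(183 - 1) mod 12 = 2, so u[183] = u[3] = 0.

0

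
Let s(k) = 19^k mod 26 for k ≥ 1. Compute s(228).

Computing terms: s(1) = 19,  s(2) = 23,  s(3) = 21,  s(4) = 9,  s(5) = 15,  s(6) = 25,  s(7) = 7,  s(8) = 3,  s(9) = 5,  s(10) = 17,  s(11) = 11,  s(12) = 1,  s(13) = 19.
Since s(13) = s(1) = 19, the sequence is periodic with period 12.
So s(228) = s(1 + ((228-1) mod 12)) = s(12) = 1.

1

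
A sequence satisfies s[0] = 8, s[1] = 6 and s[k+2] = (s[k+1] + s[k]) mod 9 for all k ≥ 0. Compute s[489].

3

Listing terms: s[0] = 8, s[1] = 6, s[2] = 5, s[3] = 2, s[4] = 7, s[5] = 0, s[6] = 7, s[7] = 7, s[8] = 5, s[9] = 3, s[10] = 8, s[11] = 2, s[12] = 1, s[13] = 3, s[14] = 4, s[15] = 7, s[16] = 2, s[17] = 0, s[18] = 2, s[19] = 2, s[20] = 4, s[21] = 6, s[22] = 1, s[23] = 7, s[24] = 8, s[25] = 6.
Since (s[24], s[25]) = (s[0], s[1]) = (8, 6) (two consecutive terms determine the rest), the sequence is periodic with period 24.
(489 - 0) mod 24 = 9, so s[489] = s[9] = 3.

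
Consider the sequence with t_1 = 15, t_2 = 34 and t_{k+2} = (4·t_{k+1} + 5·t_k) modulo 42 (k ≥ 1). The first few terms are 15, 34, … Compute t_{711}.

1

t_1 = 15,  t_2 = 34,  t_3 = 1,  t_4 = 6,  t_5 = 29,  t_6 = 20,  t_7 = 15,  t_8 = 34.
Since (t_7, t_8) = (t_1, t_2) = (15, 34) (two consecutive terms determine the rest), the sequence is periodic with period 6.
(711 - 1) mod 6 = 2, so t_{711} = t_3 = 1.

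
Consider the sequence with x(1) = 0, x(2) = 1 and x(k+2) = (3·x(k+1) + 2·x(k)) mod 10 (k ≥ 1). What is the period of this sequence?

We have x(1) = 0; x(2) = 1; x(3) = 3; x(4) = 1; x(5) = 9; x(6) = 9; x(7) = 5; x(8) = 3; x(9) = 9; x(10) = 3; x(11) = 7; x(12) = 7; x(13) = 5; x(14) = 9; x(15) = 7; x(16) = 9; x(17) = 1; x(18) = 1; x(19) = 5; x(20) = 7; x(21) = 1; x(22) = 7; x(23) = 3; x(24) = 3; x(25) = 5; x(26) = 1; x(27) = 3.
Since (x(26), x(27)) = (x(2), x(3)) = (1, 3) (two consecutive terms determine the rest), the sequence is eventually periodic: after a pre-period of length 1 it cycles with period 24.

24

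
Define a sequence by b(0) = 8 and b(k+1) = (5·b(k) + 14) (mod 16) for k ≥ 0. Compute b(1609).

Computing terms: b(0) = 8, b(1) = 6, b(2) = 12, b(3) = 10, b(4) = 0, b(5) = 14, b(6) = 4, b(7) = 2, b(8) = 8.
The sequence repeats with period 8.
(1609 - 0) mod 8 = 1, so b(1609) = b(1) = 6.

6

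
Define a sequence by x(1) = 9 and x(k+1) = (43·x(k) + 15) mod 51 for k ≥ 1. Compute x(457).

9

Listing terms: x(1) = 9, x(2) = 45, x(3) = 12, x(4) = 21, x(5) = 0, x(6) = 15, x(7) = 48, x(8) = 39, x(9) = 9.
The sequence repeats with period 8.
So x(457) = x(1 + ((457-1) mod 8)) = x(1) = 9.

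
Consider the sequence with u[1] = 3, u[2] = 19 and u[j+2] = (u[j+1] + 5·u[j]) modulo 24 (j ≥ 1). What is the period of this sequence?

Computing terms: u[1] = 3; u[2] = 19; u[3] = 10; u[4] = 9; u[5] = 11; u[6] = 8; u[7] = 15; u[8] = 7; u[9] = 10; u[10] = 21; u[11] = 23; u[12] = 8; u[13] = 3; u[14] = 19.
Since (u[13], u[14]) = (u[1], u[2]) = (3, 19) (two consecutive terms determine the rest), the sequence is periodic with period 12.

12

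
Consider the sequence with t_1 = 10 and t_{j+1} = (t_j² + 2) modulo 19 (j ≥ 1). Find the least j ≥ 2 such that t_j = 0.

4

We have t_1 = 10; t_2 = 7; t_3 = 13; t_4 = 0; t_5 = 2; t_6 = 6; t_7 = 0.
Since t_7 = t_4 = 0, the sequence is eventually periodic: after a pre-period of length 3 it cycles with period 3.
The value 0 first appears (with j ≥ 2) at t_4.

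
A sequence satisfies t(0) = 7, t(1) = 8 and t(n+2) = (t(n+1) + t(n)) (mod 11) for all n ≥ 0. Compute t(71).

t(0) = 7; t(1) = 8; t(2) = 4; t(3) = 1; t(4) = 5; t(5) = 6; t(6) = 0; t(7) = 6; t(8) = 6; t(9) = 1; t(10) = 7; t(11) = 8.
The sequence repeats with period 10.
So t(71) = t(0 + ((71-0) mod 10)) = t(1) = 8.

8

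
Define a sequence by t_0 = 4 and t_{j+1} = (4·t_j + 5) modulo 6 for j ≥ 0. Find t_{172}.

Listing terms: t_0 = 4; t_1 = 3; t_2 = 5; t_3 = 1; t_4 = 3.
Since t_4 = t_1 = 3, the sequence is eventually periodic: after a pre-period of length 1 it cycles with period 3.
For j ≥ 1, t_j depends only on (j - 1) mod 3. (172 - 1) mod 3 = 0, so t_{172} = t_1 = 3.

3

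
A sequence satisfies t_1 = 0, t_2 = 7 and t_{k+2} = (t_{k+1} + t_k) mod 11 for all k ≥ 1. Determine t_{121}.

t_1 = 0,  t_2 = 7,  t_3 = 7,  t_4 = 3,  t_5 = 10,  t_6 = 2,  t_7 = 1,  t_8 = 3,  t_9 = 4,  t_{10} = 7,  t_{11} = 0,  t_{12} = 7.
Since (t_{11}, t_{12}) = (t_1, t_2) = (0, 7) (two consecutive terms determine the rest), the sequence is periodic with period 10.
So t_{121} = t_{1 + ((121-1) mod 10)} = t_1 = 0.

0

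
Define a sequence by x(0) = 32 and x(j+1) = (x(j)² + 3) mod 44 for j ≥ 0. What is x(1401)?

Listing terms: x(0) = 32, x(1) = 15, x(2) = 8, x(3) = 23, x(4) = 4, x(5) = 19, x(6) = 12, x(7) = 15.
Since x(7) = x(1) = 15, the sequence is eventually periodic: after a pre-period of length 1 it cycles with period 6.
For j ≥ 1, x(j) depends only on (j - 1) mod 6. (1401 - 1) mod 6 = 2, so x(1401) = x(3) = 23.

23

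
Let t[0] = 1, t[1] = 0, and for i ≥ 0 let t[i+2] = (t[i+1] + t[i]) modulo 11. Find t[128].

2

Computing terms: t[0] = 1, t[1] = 0, t[2] = 1, t[3] = 1, t[4] = 2, t[5] = 3, t[6] = 5, t[7] = 8, t[8] = 2, t[9] = 10, t[10] = 1, t[11] = 0.
The sequence repeats with period 10.
So t[128] = t[0 + ((128-0) mod 10)] = t[8] = 2.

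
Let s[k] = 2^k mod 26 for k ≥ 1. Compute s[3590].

Listing terms: s[1] = 2; s[2] = 4; s[3] = 8; s[4] = 16; s[5] = 6; s[6] = 12; s[7] = 24; s[8] = 22; s[9] = 18; s[10] = 10; s[11] = 20; s[12] = 14; s[13] = 2.
Since s[13] = s[1] = 2, the sequence is periodic with period 12.
(3590 - 1) mod 12 = 1, so s[3590] = s[2] = 4.

4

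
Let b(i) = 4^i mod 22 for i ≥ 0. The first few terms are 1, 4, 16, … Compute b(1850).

12

Computing terms: b(0) = 1, b(1) = 4, b(2) = 16, b(3) = 20, b(4) = 14, b(5) = 12, b(6) = 4.
Since b(6) = b(1) = 4, the sequence is eventually periodic: after a pre-period of length 1 it cycles with period 5.
For i ≥ 1, b(i) depends only on (i - 1) mod 5. (1850 - 1) mod 5 = 4, so b(1850) = b(5) = 12.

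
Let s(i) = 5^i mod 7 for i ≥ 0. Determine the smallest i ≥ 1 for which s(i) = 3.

Computing terms: s(0) = 1, s(1) = 5, s(2) = 4, s(3) = 6, s(4) = 2, s(5) = 3, s(6) = 1.
The sequence repeats with period 6.
The value 3 first appears (with i ≥ 1) at s(5).

5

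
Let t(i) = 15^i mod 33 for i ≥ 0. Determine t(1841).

15

We have t(0) = 1, t(1) = 15, t(2) = 27, t(3) = 9, t(4) = 3, t(5) = 12, t(6) = 15.
Since t(6) = t(1) = 15, the sequence is eventually periodic: after a pre-period of length 1 it cycles with period 5.
For i ≥ 1, t(i) depends only on (i - 1) mod 5. (1841 - 1) mod 5 = 0, so t(1841) = t(1) = 15.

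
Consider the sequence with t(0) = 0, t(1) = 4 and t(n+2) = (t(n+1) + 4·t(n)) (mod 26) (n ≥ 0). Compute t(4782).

0

Computing terms: t(0) = 0,  t(1) = 4,  t(2) = 4,  t(3) = 20,  t(4) = 10,  t(5) = 12,  t(6) = 0,  t(7) = 22,  t(8) = 22,  t(9) = 6,  t(10) = 16,  t(11) = 14,  t(12) = 0,  t(13) = 4.
Since (t(12), t(13)) = (t(0), t(1)) = (0, 4) (two consecutive terms determine the rest), the sequence is periodic with period 12.
So t(4782) = t(0 + ((4782-0) mod 12)) = t(6) = 0.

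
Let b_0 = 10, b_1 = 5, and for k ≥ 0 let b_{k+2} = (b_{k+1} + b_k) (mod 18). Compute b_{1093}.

13

Computing terms: b_0 = 10; b_1 = 5; b_2 = 15; b_3 = 2; b_4 = 17; b_5 = 1; b_6 = 0; b_7 = 1; b_8 = 1; b_9 = 2; b_{10} = 3; b_{11} = 5; b_{12} = 8; b_{13} = 13; b_{14} = 3; b_{15} = 16; b_{16} = 1; b_{17} = 17; b_{18} = 0; b_{19} = 17; b_{20} = 17; b_{21} = 16; b_{22} = 15; b_{23} = 13; b_{24} = 10; b_{25} = 5.
The sequence repeats with period 24.
(1093 - 0) mod 24 = 13, so b_{1093} = b_{13} = 13.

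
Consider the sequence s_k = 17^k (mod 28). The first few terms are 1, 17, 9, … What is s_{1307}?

Computing terms: s_0 = 1; s_1 = 17; s_2 = 9; s_3 = 13; s_4 = 25; s_5 = 5; s_6 = 1.
The sequence repeats with period 6.
(1307 - 0) mod 6 = 5, so s_{1307} = s_5 = 5.

5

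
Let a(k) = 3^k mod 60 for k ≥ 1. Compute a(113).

3

Listing terms: a(1) = 3,  a(2) = 9,  a(3) = 27,  a(4) = 21,  a(5) = 3.
Since a(5) = a(1) = 3, the sequence is periodic with period 4.
So a(113) = a(1 + ((113-1) mod 4)) = a(1) = 3.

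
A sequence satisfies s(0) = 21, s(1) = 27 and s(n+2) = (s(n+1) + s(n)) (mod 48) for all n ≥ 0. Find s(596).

24

Computing terms: s(0) = 21; s(1) = 27; s(2) = 0; s(3) = 27; s(4) = 27; s(5) = 6; s(6) = 33; s(7) = 39; s(8) = 24; s(9) = 15; s(10) = 39; s(11) = 6; s(12) = 45; s(13) = 3; s(14) = 0; s(15) = 3; s(16) = 3; s(17) = 6; s(18) = 9; s(19) = 15; s(20) = 24; s(21) = 39; s(22) = 15; s(23) = 6; s(24) = 21; s(25) = 27.
Since (s(24), s(25)) = (s(0), s(1)) = (21, 27) (two consecutive terms determine the rest), the sequence is periodic with period 24.
So s(596) = s(0 + ((596-0) mod 24)) = s(20) = 24.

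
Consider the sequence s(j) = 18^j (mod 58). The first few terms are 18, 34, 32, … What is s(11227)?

Computing terms: s(1) = 18; s(2) = 34; s(3) = 32; s(4) = 54; s(5) = 44; s(6) = 38; s(7) = 46; s(8) = 16; s(9) = 56; s(10) = 22; s(11) = 48; s(12) = 52; s(13) = 8; s(14) = 28; s(15) = 40; s(16) = 24; s(17) = 26; s(18) = 4; s(19) = 14; s(20) = 20; s(21) = 12; s(22) = 42; s(23) = 2; s(24) = 36; s(25) = 10; s(26) = 6; s(27) = 50; s(28) = 30; s(29) = 18.
The sequence repeats with period 28.
So s(11227) = s(1 + ((11227-1) mod 28)) = s(27) = 50.

50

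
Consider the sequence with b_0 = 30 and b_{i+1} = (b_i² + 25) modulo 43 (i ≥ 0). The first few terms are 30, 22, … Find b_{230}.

7

Listing terms: b_0 = 30, b_1 = 22, b_2 = 36, b_3 = 31, b_4 = 40, b_5 = 34, b_6 = 20, b_7 = 38, b_8 = 7, b_9 = 31.
Since b_9 = b_3 = 31, the sequence is eventually periodic: after a pre-period of length 3 it cycles with period 6.
For i ≥ 3, b_i depends only on (i - 3) mod 6. (230 - 3) mod 6 = 5, so b_{230} = b_8 = 7.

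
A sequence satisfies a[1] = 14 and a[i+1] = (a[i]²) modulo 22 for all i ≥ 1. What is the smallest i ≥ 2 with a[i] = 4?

3

Listing terms: a[1] = 14, a[2] = 20, a[3] = 4, a[4] = 16, a[5] = 14.
Since a[5] = a[1] = 14, the sequence is periodic with period 4.
The value 4 first appears (with i ≥ 2) at a[3].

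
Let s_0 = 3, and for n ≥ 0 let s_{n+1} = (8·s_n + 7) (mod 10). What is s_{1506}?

5

Computing terms: s_0 = 3,  s_1 = 1,  s_2 = 5,  s_3 = 7,  s_4 = 3.
Since s_4 = s_0 = 3, the sequence is periodic with period 4.
(1506 - 0) mod 4 = 2, so s_{1506} = s_2 = 5.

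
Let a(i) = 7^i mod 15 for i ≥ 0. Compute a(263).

a(0) = 1; a(1) = 7; a(2) = 4; a(3) = 13; a(4) = 1.
Since a(4) = a(0) = 1, the sequence is periodic with period 4.
(263 - 0) mod 4 = 3, so a(263) = a(3) = 13.

13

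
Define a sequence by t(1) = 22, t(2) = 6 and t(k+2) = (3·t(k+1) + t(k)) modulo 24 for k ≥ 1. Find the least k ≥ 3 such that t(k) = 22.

We have t(1) = 22,  t(2) = 6,  t(3) = 16,  t(4) = 6,  t(5) = 10,  t(6) = 12,  t(7) = 22,  t(8) = 6.
Since (t(7), t(8)) = (t(1), t(2)) = (22, 6) (two consecutive terms determine the rest), the sequence is periodic with period 6.
The value 22 next appears (with k ≥ 3) at t(7).

7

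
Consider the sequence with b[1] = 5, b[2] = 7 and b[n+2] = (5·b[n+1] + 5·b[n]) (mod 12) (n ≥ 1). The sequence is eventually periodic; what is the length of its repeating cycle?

6

Listing terms: b[1] = 5,  b[2] = 7,  b[3] = 0,  b[4] = 11,  b[5] = 7,  b[6] = 6,  b[7] = 5,  b[8] = 7.
Since (b[7], b[8]) = (b[1], b[2]) = (5, 7) (two consecutive terms determine the rest), the sequence is periodic with period 6.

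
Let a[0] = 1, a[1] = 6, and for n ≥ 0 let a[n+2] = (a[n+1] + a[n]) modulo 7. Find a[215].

Listing terms: a[0] = 1; a[1] = 6; a[2] = 0; a[3] = 6; a[4] = 6; a[5] = 5; a[6] = 4; a[7] = 2; a[8] = 6; a[9] = 1; a[10] = 0; a[11] = 1; a[12] = 1; a[13] = 2; a[14] = 3; a[15] = 5; a[16] = 1; a[17] = 6.
The sequence repeats with period 16.
So a[215] = a[0 + ((215-0) mod 16)] = a[7] = 2.

2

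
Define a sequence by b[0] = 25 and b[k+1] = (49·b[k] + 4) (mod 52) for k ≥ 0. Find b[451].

33

Computing terms: b[0] = 25; b[1] = 33; b[2] = 9; b[3] = 29; b[4] = 21; b[5] = 45; b[6] = 25.
Since b[6] = b[0] = 25, the sequence is periodic with period 6.
(451 - 0) mod 6 = 1, so b[451] = b[1] = 33.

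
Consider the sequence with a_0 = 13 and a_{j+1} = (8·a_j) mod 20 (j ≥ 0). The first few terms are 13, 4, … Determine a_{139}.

16

Listing terms: a_0 = 13; a_1 = 4; a_2 = 12; a_3 = 16; a_4 = 8; a_5 = 4.
Since a_5 = a_1 = 4, the sequence is eventually periodic: after a pre-period of length 1 it cycles with period 4.
For j ≥ 1, a_j depends only on (j - 1) mod 4. (139 - 1) mod 4 = 2, so a_{139} = a_3 = 16.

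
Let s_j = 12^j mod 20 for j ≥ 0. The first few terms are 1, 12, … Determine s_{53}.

12

s_0 = 1, s_1 = 12, s_2 = 4, s_3 = 8, s_4 = 16, s_5 = 12.
Since s_5 = s_1 = 12, the sequence is eventually periodic: after a pre-period of length 1 it cycles with period 4.
For j ≥ 1, s_j depends only on (j - 1) mod 4. (53 - 1) mod 4 = 0, so s_{53} = s_1 = 12.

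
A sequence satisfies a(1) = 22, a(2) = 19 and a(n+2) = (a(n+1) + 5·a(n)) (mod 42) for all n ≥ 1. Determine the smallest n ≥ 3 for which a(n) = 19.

44

a(1) = 22; a(2) = 19; a(3) = 3; a(4) = 14; a(5) = 29; a(6) = 15; a(7) = 34; a(8) = 25; a(9) = 27; a(10) = 26; a(11) = 35; a(12) = 39; a(13) = 4; a(14) = 31; a(15) = 9; a(16) = 38; a(17) = 41; a(18) = 21; a(19) = 16; a(20) = 37; a(21) = 33; a(22) = 8; a(23) = 5; a(24) = 3; a(25) = 28; a(26) = 1; a(27) = 15; a(28) = 20; a(29) = 11; a(30) = 27; a(31) = 40; a(32) = 7; a(33) = 39; a(34) = 32; a(35) = 17; a(36) = 9; a(37) = 10; a(38) = 13; a(39) = 21; a(40) = 2; a(41) = 23; a(42) = 33; a(43) = 22; a(44) = 19.
Since (a(43), a(44)) = (a(1), a(2)) = (22, 19) (two consecutive terms determine the rest), the sequence is periodic with period 42.
The value 19 next appears (with n ≥ 3) at a(44).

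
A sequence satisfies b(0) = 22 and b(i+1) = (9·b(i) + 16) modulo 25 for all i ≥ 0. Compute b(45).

b(0) = 22,  b(1) = 14,  b(2) = 17,  b(3) = 19,  b(4) = 12,  b(5) = 24,  b(6) = 7,  b(7) = 4,  b(8) = 2,  b(9) = 9,  b(10) = 22.
The sequence repeats with period 10.
(45 - 0) mod 10 = 5, so b(45) = b(5) = 24.

24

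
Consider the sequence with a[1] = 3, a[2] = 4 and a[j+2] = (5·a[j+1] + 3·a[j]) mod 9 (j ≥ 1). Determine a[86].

a[1] = 3; a[2] = 4; a[3] = 2; a[4] = 4; a[5] = 8; a[6] = 7; a[7] = 5; a[8] = 1; a[9] = 2; a[10] = 4.
Since (a[9], a[10]) = (a[3], a[4]) = (2, 4) (two consecutive terms determine the rest), the sequence is eventually periodic: after a pre-period of length 2 it cycles with period 6.
For j ≥ 3, a[j] depends only on (j - 3) mod 6. (86 - 3) mod 6 = 5, so a[86] = a[8] = 1.

1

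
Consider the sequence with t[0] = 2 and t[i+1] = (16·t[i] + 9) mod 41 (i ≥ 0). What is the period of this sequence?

Listing terms: t[0] = 2,  t[1] = 0,  t[2] = 9,  t[3] = 30,  t[4] = 38,  t[5] = 2.
Since t[5] = t[0] = 2, the sequence is periodic with period 5.

5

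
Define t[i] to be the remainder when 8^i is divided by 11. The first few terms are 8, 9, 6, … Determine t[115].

We have t[1] = 8,  t[2] = 9,  t[3] = 6,  t[4] = 4,  t[5] = 10,  t[6] = 3,  t[7] = 2,  t[8] = 5,  t[9] = 7,  t[10] = 1,  t[11] = 8.
The sequence repeats with period 10.
(115 - 1) mod 10 = 4, so t[115] = t[5] = 10.

10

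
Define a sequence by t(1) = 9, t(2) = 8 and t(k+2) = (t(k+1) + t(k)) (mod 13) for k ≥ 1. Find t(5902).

6

t(1) = 9, t(2) = 8, t(3) = 4, t(4) = 12, t(5) = 3, t(6) = 2, t(7) = 5, t(8) = 7, t(9) = 12, t(10) = 6, t(11) = 5, t(12) = 11, t(13) = 3, t(14) = 1, t(15) = 4, t(16) = 5, t(17) = 9, t(18) = 1, t(19) = 10, t(20) = 11, t(21) = 8, t(22) = 6, t(23) = 1, t(24) = 7, t(25) = 8, t(26) = 2, t(27) = 10, t(28) = 12, t(29) = 9, t(30) = 8.
Since (t(29), t(30)) = (t(1), t(2)) = (9, 8) (two consecutive terms determine the rest), the sequence is periodic with period 28.
So t(5902) = t(1 + ((5902-1) mod 28)) = t(22) = 6.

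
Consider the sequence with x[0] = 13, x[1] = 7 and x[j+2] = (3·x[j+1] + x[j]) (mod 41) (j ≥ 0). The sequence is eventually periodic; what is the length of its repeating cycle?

Listing terms: x[0] = 13; x[1] = 7; x[2] = 34; x[3] = 27; x[4] = 33; x[5] = 3; x[6] = 1; x[7] = 6; x[8] = 19; x[9] = 22; x[10] = 3; x[11] = 31; x[12] = 14; x[13] = 32; x[14] = 28; x[15] = 34; x[16] = 7; x[17] = 14; x[18] = 8; x[19] = 38; x[20] = 40; x[21] = 35; x[22] = 22; x[23] = 19; x[24] = 38; x[25] = 10; x[26] = 27; x[27] = 9; x[28] = 13; x[29] = 7.
Since (x[28], x[29]) = (x[0], x[1]) = (13, 7) (two consecutive terms determine the rest), the sequence is periodic with period 28.

28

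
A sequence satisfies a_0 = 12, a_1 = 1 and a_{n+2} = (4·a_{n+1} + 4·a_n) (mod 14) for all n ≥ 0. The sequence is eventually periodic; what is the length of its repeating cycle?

a_0 = 12,  a_1 = 1,  a_2 = 10,  a_3 = 2,  a_4 = 6,  a_5 = 4,  a_6 = 12,  a_7 = 8,  a_8 = 10,  a_9 = 2.
Since (a_8, a_9) = (a_2, a_3) = (10, 2) (two consecutive terms determine the rest), the sequence is eventually periodic: after a pre-period of length 2 it cycles with period 6.

6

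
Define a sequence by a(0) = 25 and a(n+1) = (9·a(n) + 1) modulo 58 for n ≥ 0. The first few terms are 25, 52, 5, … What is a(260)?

We have a(0) = 25, a(1) = 52, a(2) = 5, a(3) = 46, a(4) = 9, a(5) = 24, a(6) = 43, a(7) = 40, a(8) = 13, a(9) = 2, a(10) = 19, a(11) = 56, a(12) = 41, a(13) = 22, a(14) = 25.
Since a(14) = a(0) = 25, the sequence is periodic with period 14.
(260 - 0) mod 14 = 8, so a(260) = a(8) = 13.

13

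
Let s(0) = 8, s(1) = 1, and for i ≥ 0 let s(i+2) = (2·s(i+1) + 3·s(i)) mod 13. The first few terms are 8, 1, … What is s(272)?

0

s(0) = 8,  s(1) = 1,  s(2) = 0,  s(3) = 3,  s(4) = 6,  s(5) = 8,  s(6) = 8,  s(7) = 1.
The sequence repeats with period 6.
So s(272) = s(0 + ((272-0) mod 6)) = s(2) = 0.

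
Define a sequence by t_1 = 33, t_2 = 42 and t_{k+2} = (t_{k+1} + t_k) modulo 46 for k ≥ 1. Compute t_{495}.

17

We have t_1 = 33, t_2 = 42, t_3 = 29, t_4 = 25, t_5 = 8, t_6 = 33, t_7 = 41, t_8 = 28, t_9 = 23, t_{10} = 5, t_{11} = 28, t_{12} = 33, t_{13} = 15, t_{14} = 2, t_{15} = 17, t_{16} = 19, t_{17} = 36, t_{18} = 9, t_{19} = 45, t_{20} = 8, t_{21} = 7, t_{22} = 15, t_{23} = 22, t_{24} = 37, t_{25} = 13, t_{26} = 4, t_{27} = 17, t_{28} = 21, t_{29} = 38, t_{30} = 13, t_{31} = 5, t_{32} = 18, t_{33} = 23, t_{34} = 41, t_{35} = 18, t_{36} = 13, t_{37} = 31, t_{38} = 44, t_{39} = 29, t_{40} = 27, t_{41} = 10, t_{42} = 37, t_{43} = 1, t_{44} = 38, t_{45} = 39, t_{46} = 31, t_{47} = 24, t_{48} = 9, t_{49} = 33, t_{50} = 42.
Since (t_{49}, t_{50}) = (t_1, t_2) = (33, 42) (two consecutive terms determine the rest), the sequence is periodic with period 48.
So t_{495} = t_{1 + ((495-1) mod 48)} = t_{15} = 17.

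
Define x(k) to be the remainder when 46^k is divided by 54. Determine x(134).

Computing terms: x(1) = 46, x(2) = 10, x(3) = 28, x(4) = 46.
The sequence repeats with period 3.
(134 - 1) mod 3 = 1, so x(134) = x(2) = 10.

10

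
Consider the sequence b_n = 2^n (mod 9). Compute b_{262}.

We have b_1 = 2,  b_2 = 4,  b_3 = 8,  b_4 = 7,  b_5 = 5,  b_6 = 1,  b_7 = 2.
The sequence repeats with period 6.
So b_{262} = b_{1 + ((262-1) mod 6)} = b_4 = 7.

7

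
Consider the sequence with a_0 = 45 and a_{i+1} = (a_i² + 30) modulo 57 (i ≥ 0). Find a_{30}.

Computing terms: a_0 = 45,  a_1 = 3,  a_2 = 39,  a_3 = 12,  a_4 = 3.
Since a_4 = a_1 = 3, the sequence is eventually periodic: after a pre-period of length 1 it cycles with period 3.
For i ≥ 1, a_i depends only on (i - 1) mod 3. (30 - 1) mod 3 = 2, so a_{30} = a_3 = 12.

12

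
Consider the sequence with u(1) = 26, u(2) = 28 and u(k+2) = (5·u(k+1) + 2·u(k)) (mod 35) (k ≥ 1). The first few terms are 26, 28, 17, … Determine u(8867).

27

Listing terms: u(1) = 26, u(2) = 28, u(3) = 17, u(4) = 1, u(5) = 4, u(6) = 22, u(7) = 13, u(8) = 4, u(9) = 11, u(10) = 28, u(11) = 22, u(12) = 26, u(13) = 34, u(14) = 12, u(15) = 23, u(16) = 34, u(17) = 6, u(18) = 28, u(19) = 12, u(20) = 11, u(21) = 9, u(22) = 32, u(23) = 3, u(24) = 9, u(25) = 16, u(26) = 28, u(27) = 32, u(28) = 6, u(29) = 24, u(30) = 27, u(31) = 8, u(32) = 24, u(33) = 31, u(34) = 28, u(35) = 27, u(36) = 16, u(37) = 29, u(38) = 2, u(39) = 33, u(40) = 29, u(41) = 1, u(42) = 28, u(43) = 2, u(44) = 31, u(45) = 19, u(46) = 17, u(47) = 18, u(48) = 19, u(49) = 26, u(50) = 28.
Since (u(49), u(50)) = (u(1), u(2)) = (26, 28) (two consecutive terms determine the rest), the sequence is periodic with period 48.
(8867 - 1) mod 48 = 34, so u(8867) = u(35) = 27.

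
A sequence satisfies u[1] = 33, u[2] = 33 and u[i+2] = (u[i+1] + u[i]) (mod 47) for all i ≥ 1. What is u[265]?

41

u[1] = 33; u[2] = 33; u[3] = 19; u[4] = 5; u[5] = 24; u[6] = 29; u[7] = 6; u[8] = 35; u[9] = 41; u[10] = 29; u[11] = 23; u[12] = 5; u[13] = 28; u[14] = 33; u[15] = 14; u[16] = 0; u[17] = 14; u[18] = 14; u[19] = 28; u[20] = 42; u[21] = 23; u[22] = 18; u[23] = 41; u[24] = 12; u[25] = 6; u[26] = 18; u[27] = 24; u[28] = 42; u[29] = 19; u[30] = 14; u[31] = 33; u[32] = 0; u[33] = 33; u[34] = 33.
Since (u[33], u[34]) = (u[1], u[2]) = (33, 33) (two consecutive terms determine the rest), the sequence is periodic with period 32.
So u[265] = u[1 + ((265-1) mod 32)] = u[9] = 41.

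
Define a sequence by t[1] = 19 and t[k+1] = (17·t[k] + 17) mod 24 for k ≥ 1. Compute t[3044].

Listing terms: t[1] = 19,  t[2] = 4,  t[3] = 13,  t[4] = 22,  t[5] = 7,  t[6] = 16,  t[7] = 1,  t[8] = 10,  t[9] = 19.
Since t[9] = t[1] = 19, the sequence is periodic with period 8.
(3044 - 1) mod 8 = 3, so t[3044] = t[4] = 22.

22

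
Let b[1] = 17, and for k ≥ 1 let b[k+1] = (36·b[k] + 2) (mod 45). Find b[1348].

11

Listing terms: b[1] = 17,  b[2] = 29,  b[3] = 11,  b[4] = 38,  b[5] = 20,  b[6] = 2,  b[7] = 29.
Since b[7] = b[2] = 29, the sequence is eventually periodic: after a pre-period of length 1 it cycles with period 5.
For k ≥ 2, b[k] depends only on (k - 2) mod 5. (1348 - 2) mod 5 = 1, so b[1348] = b[3] = 11.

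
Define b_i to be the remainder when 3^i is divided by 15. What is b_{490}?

Listing terms: b_1 = 3; b_2 = 9; b_3 = 12; b_4 = 6; b_5 = 3.
Since b_5 = b_1 = 3, the sequence is periodic with period 4.
(490 - 1) mod 4 = 1, so b_{490} = b_2 = 9.

9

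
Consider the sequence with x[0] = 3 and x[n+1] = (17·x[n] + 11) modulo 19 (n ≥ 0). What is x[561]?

9

We have x[0] = 3, x[1] = 5, x[2] = 1, x[3] = 9, x[4] = 12, x[5] = 6, x[6] = 18, x[7] = 13, x[8] = 4, x[9] = 3.
Since x[9] = x[0] = 3, the sequence is periodic with period 9.
(561 - 0) mod 9 = 3, so x[561] = x[3] = 9.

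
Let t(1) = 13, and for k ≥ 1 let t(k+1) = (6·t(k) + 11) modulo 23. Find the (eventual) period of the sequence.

t(1) = 13,  t(2) = 20,  t(3) = 16,  t(4) = 15,  t(5) = 9,  t(6) = 19,  t(7) = 10,  t(8) = 2,  t(9) = 0,  t(10) = 11,  t(11) = 8,  t(12) = 13.
Since t(12) = t(1) = 13, the sequence is periodic with period 11.

11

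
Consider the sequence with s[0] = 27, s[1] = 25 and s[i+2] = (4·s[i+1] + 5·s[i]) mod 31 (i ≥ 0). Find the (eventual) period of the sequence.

Computing terms: s[0] = 27; s[1] = 25; s[2] = 18; s[3] = 11; s[4] = 10; s[5] = 2; s[6] = 27; s[7] = 25.
Since (s[6], s[7]) = (s[0], s[1]) = (27, 25) (two consecutive terms determine the rest), the sequence is periodic with period 6.

6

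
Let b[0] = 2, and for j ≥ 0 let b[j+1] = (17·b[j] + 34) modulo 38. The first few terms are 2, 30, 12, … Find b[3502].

Computing terms: b[0] = 2; b[1] = 30; b[2] = 12; b[3] = 10; b[4] = 14; b[5] = 6; b[6] = 22; b[7] = 28; b[8] = 16; b[9] = 2.
The sequence repeats with period 9.
So b[3502] = b[0 + ((3502-0) mod 9)] = b[1] = 30.

30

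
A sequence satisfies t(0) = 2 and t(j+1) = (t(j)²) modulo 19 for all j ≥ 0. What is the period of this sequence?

Listing terms: t(0) = 2; t(1) = 4; t(2) = 16; t(3) = 9; t(4) = 5; t(5) = 6; t(6) = 17; t(7) = 4.
Since t(7) = t(1) = 4, the sequence is eventually periodic: after a pre-period of length 1 it cycles with period 6.

6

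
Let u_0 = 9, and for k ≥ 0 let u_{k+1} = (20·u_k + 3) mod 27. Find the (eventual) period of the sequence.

u_0 = 9, u_1 = 21, u_2 = 18, u_3 = 12, u_4 = 0, u_5 = 3, u_6 = 9.
The sequence repeats with period 6.

6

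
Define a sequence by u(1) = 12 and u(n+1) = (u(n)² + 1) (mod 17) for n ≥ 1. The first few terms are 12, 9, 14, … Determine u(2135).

16

We have u(1) = 12, u(2) = 9, u(3) = 14, u(4) = 10, u(5) = 16, u(6) = 2, u(7) = 5, u(8) = 9.
Since u(8) = u(2) = 9, the sequence is eventually periodic: after a pre-period of length 1 it cycles with period 6.
For n ≥ 2, u(n) depends only on (n - 2) mod 6. (2135 - 2) mod 6 = 3, so u(2135) = u(5) = 16.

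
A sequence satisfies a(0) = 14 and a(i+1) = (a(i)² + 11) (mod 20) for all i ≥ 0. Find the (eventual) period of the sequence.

We have a(0) = 14; a(1) = 7; a(2) = 0; a(3) = 11; a(4) = 12; a(5) = 15; a(6) = 16; a(7) = 7.
Since a(7) = a(1) = 7, the sequence is eventually periodic: after a pre-period of length 1 it cycles with period 6.

6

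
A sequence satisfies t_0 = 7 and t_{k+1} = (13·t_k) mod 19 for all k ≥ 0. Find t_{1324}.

Listing terms: t_0 = 7, t_1 = 15, t_2 = 5, t_3 = 8, t_4 = 9, t_5 = 3, t_6 = 1, t_7 = 13, t_8 = 17, t_9 = 12, t_{10} = 4, t_{11} = 14, t_{12} = 11, t_{13} = 10, t_{14} = 16, t_{15} = 18, t_{16} = 6, t_{17} = 2, t_{18} = 7.
Since t_{18} = t_0 = 7, the sequence is periodic with period 18.
(1324 - 0) mod 18 = 10, so t_{1324} = t_{10} = 4.

4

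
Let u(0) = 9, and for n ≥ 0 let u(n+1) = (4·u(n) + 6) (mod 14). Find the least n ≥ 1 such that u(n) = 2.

We have u(0) = 9; u(1) = 0; u(2) = 6; u(3) = 2; u(4) = 0.
Since u(4) = u(1) = 0, the sequence is eventually periodic: after a pre-period of length 1 it cycles with period 3.
The value 2 first appears (with n ≥ 1) at u(3).

3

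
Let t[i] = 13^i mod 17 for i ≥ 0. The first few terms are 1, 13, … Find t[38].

Listing terms: t[0] = 1; t[1] = 13; t[2] = 16; t[3] = 4; t[4] = 1.
Since t[4] = t[0] = 1, the sequence is periodic with period 4.
So t[38] = t[0 + ((38-0) mod 4)] = t[2] = 16.

16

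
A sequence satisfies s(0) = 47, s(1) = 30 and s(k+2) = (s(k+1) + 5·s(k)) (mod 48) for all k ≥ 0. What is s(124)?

We have s(0) = 47, s(1) = 30, s(2) = 25, s(3) = 31, s(4) = 12, s(5) = 23, s(6) = 35, s(7) = 6, s(8) = 37, s(9) = 19, s(10) = 12, s(11) = 11, s(12) = 23, s(13) = 30, s(14) = 1, s(15) = 7, s(16) = 12, s(17) = 47, s(18) = 11, s(19) = 6, s(20) = 13, s(21) = 43, s(22) = 12, s(23) = 35, s(24) = 47, s(25) = 30.
The sequence repeats with period 24.
(124 - 0) mod 24 = 4, so s(124) = s(4) = 12.

12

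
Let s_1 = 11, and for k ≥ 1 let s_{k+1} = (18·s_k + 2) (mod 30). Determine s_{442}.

20

Listing terms: s_1 = 11,  s_2 = 20,  s_3 = 2,  s_4 = 8,  s_5 = 26,  s_6 = 20.
Since s_6 = s_2 = 20, the sequence is eventually periodic: after a pre-period of length 1 it cycles with period 4.
For k ≥ 2, s_k depends only on (k - 2) mod 4. (442 - 2) mod 4 = 0, so s_{442} = s_2 = 20.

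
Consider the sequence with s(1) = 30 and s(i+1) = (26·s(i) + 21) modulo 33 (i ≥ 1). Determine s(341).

Computing terms: s(1) = 30,  s(2) = 9,  s(3) = 24,  s(4) = 18,  s(5) = 27,  s(6) = 30.
The sequence repeats with period 5.
So s(341) = s(1 + ((341-1) mod 5)) = s(1) = 30.

30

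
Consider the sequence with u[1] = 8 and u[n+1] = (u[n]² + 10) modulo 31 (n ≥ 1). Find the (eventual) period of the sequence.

5

We have u[1] = 8, u[2] = 12, u[3] = 30, u[4] = 11, u[5] = 7, u[6] = 28, u[7] = 19, u[8] = 30.
Since u[8] = u[3] = 30, the sequence is eventually periodic: after a pre-period of length 2 it cycles with period 5.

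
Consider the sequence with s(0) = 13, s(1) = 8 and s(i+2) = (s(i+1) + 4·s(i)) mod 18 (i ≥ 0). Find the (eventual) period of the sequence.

Computing terms: s(0) = 13; s(1) = 8; s(2) = 6; s(3) = 2; s(4) = 8; s(5) = 16; s(6) = 12; s(7) = 4; s(8) = 16; s(9) = 14; s(10) = 6; s(11) = 8; s(12) = 14; s(13) = 10; s(14) = 12; s(15) = 16; s(16) = 10; s(17) = 2; s(18) = 6; s(19) = 14; s(20) = 2; s(21) = 4; s(22) = 12; s(23) = 10; s(24) = 4; s(25) = 8; s(26) = 6.
Since (s(25), s(26)) = (s(1), s(2)) = (8, 6) (two consecutive terms determine the rest), the sequence is eventually periodic: after a pre-period of length 1 it cycles with period 24.

24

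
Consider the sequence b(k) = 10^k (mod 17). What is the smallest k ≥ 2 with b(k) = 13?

12

Listing terms: b(1) = 10; b(2) = 15; b(3) = 14; b(4) = 4; b(5) = 6; b(6) = 9; b(7) = 5; b(8) = 16; b(9) = 7; b(10) = 2; b(11) = 3; b(12) = 13; b(13) = 11; b(14) = 8; b(15) = 12; b(16) = 1; b(17) = 10.
The sequence repeats with period 16.
The value 13 first appears (with k ≥ 2) at b(12).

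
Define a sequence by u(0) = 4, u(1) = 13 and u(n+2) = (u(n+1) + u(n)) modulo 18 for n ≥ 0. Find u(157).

5

Computing terms: u(0) = 4; u(1) = 13; u(2) = 17; u(3) = 12; u(4) = 11; u(5) = 5; u(6) = 16; u(7) = 3; u(8) = 1; u(9) = 4; u(10) = 5; u(11) = 9; u(12) = 14; u(13) = 5; u(14) = 1; u(15) = 6; u(16) = 7; u(17) = 13; u(18) = 2; u(19) = 15; u(20) = 17; u(21) = 14; u(22) = 13; u(23) = 9; u(24) = 4; u(25) = 13.
The sequence repeats with period 24.
So u(157) = u(0 + ((157-0) mod 24)) = u(13) = 5.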